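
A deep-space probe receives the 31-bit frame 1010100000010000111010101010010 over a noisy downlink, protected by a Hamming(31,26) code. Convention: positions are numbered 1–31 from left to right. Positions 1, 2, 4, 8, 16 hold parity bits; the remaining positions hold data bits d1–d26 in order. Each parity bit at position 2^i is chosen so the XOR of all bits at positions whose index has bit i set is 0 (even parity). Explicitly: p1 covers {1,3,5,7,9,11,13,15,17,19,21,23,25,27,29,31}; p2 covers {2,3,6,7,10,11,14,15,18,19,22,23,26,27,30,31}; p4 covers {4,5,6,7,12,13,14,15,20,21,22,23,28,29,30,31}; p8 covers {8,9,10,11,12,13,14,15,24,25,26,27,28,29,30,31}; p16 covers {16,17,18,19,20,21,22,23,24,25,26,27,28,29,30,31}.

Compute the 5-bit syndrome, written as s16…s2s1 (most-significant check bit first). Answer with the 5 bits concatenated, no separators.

00101

s1 (pos 1,3,5,7,9,11,13,15,17,19,21,23,25,27,29,31): 1⊕1⊕1⊕0⊕0⊕0⊕0⊕0⊕1⊕1⊕1⊕1⊕1⊕1⊕0⊕0 = 1
s2 (pos 2,3,6,7,10,11,14,15,18,19,22,23,26,27,30,31): 0⊕1⊕0⊕0⊕0⊕0⊕0⊕0⊕1⊕1⊕0⊕1⊕0⊕1⊕1⊕0 = 0
s4 (pos 4,5,6,7,12,13,14,15,20,21,22,23,28,29,30,31): 0⊕1⊕0⊕0⊕1⊕0⊕0⊕0⊕0⊕1⊕0⊕1⊕0⊕0⊕1⊕0 = 1
s8 (pos 8,9,10,11,12,13,14,15,24,25,26,27,28,29,30,31): 0⊕0⊕0⊕0⊕1⊕0⊕0⊕0⊕0⊕1⊕0⊕1⊕0⊕0⊕1⊕0 = 0
s16 (pos 16,17,18,19,20,21,22,23,24,25,26,27,28,29,30,31): 0⊕1⊕1⊕1⊕0⊕1⊕0⊕1⊕0⊕1⊕0⊕1⊕0⊕0⊕1⊕0 = 0
Syndrome s16…s1 = 00101 → error at position 5.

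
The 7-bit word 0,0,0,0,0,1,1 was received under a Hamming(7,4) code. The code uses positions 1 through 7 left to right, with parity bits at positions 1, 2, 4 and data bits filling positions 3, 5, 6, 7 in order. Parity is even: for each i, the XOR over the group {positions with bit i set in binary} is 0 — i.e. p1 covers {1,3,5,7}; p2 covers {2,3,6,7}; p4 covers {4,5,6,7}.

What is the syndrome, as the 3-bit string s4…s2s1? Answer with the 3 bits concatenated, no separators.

001

s1 (pos 1,3,5,7): 0⊕0⊕0⊕1 = 1
s2 (pos 2,3,6,7): 0⊕0⊕1⊕1 = 0
s4 (pos 4,5,6,7): 0⊕0⊕1⊕1 = 0
Syndrome s4…s1 = 001 → error at position 1.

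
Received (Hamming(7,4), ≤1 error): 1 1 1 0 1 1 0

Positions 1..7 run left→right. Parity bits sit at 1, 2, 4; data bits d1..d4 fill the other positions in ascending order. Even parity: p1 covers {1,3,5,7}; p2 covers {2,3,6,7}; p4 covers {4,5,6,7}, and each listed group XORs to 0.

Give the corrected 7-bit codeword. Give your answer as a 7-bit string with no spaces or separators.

s1 (pos 1,3,5,7): 1⊕1⊕1⊕0 = 1
s2 (pos 2,3,6,7): 1⊕1⊕1⊕0 = 1
s4 (pos 4,5,6,7): 0⊕1⊕1⊕0 = 0
Syndrome s4…s1 = 011 → error at position 3.
Flip position 3: 1110110 → 1100110

1100110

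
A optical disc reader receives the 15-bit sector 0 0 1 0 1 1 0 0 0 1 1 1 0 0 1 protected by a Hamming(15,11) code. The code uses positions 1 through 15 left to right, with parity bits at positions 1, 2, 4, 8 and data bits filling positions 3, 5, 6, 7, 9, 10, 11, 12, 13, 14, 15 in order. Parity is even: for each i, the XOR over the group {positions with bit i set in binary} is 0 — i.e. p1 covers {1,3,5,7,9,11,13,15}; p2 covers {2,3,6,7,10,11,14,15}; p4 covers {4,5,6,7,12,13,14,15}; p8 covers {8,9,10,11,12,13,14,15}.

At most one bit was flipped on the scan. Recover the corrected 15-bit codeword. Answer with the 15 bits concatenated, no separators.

011011000111001

s1 (pos 1,3,5,7,9,11,13,15): 0⊕1⊕1⊕0⊕0⊕1⊕0⊕1 = 0
s2 (pos 2,3,6,7,10,11,14,15): 0⊕1⊕1⊕0⊕1⊕1⊕0⊕1 = 1
s4 (pos 4,5,6,7,12,13,14,15): 0⊕1⊕1⊕0⊕1⊕0⊕0⊕1 = 0
s8 (pos 8,9,10,11,12,13,14,15): 0⊕0⊕1⊕1⊕1⊕0⊕0⊕1 = 0
Syndrome s8…s1 = 0010 → error at position 2.
Flip position 2: 001011000111001 → 011011000111001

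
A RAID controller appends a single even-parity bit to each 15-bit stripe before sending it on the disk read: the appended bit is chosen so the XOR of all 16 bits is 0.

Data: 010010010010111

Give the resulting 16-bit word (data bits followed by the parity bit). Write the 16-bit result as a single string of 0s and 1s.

0100100100101111

XOR of the 15 data bits: 0⊕1⊕0⊕0⊕1⊕0⊕0⊕1⊕0⊕0⊕1⊕0⊕1⊕1⊕1 = 1
Parity bit = 1 (so all 16 bits XOR to 0).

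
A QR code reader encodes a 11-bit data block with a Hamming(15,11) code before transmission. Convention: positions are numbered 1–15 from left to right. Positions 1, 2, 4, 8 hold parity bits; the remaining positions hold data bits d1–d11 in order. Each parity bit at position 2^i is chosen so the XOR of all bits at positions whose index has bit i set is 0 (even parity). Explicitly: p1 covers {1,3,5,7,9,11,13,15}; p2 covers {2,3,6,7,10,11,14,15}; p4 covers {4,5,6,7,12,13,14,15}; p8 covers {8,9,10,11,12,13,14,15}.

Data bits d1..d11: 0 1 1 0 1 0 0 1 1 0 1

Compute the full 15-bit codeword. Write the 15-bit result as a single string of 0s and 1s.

000111001001101

Place data at non-parity positions: p1 p2 0 p4 1 1 0 p8 1 0 0 1 1 0 1
p1 (pos 1,3,5,7,9,11,13,15): XOR of data positions = 0⊕1⊕0⊕1⊕0⊕1⊕1 = 0
p2 (pos 2,3,6,7,10,11,14,15): XOR of data positions = 0⊕1⊕0⊕0⊕0⊕0⊕1 = 0
p4 (pos 4,5,6,7,12,13,14,15): XOR of data positions = 1⊕1⊕0⊕1⊕1⊕0⊕1 = 1
p8 (pos 8,9,10,11,12,13,14,15): XOR of data positions = 1⊕0⊕0⊕1⊕1⊕0⊕1 = 0
Codeword: 000111001001101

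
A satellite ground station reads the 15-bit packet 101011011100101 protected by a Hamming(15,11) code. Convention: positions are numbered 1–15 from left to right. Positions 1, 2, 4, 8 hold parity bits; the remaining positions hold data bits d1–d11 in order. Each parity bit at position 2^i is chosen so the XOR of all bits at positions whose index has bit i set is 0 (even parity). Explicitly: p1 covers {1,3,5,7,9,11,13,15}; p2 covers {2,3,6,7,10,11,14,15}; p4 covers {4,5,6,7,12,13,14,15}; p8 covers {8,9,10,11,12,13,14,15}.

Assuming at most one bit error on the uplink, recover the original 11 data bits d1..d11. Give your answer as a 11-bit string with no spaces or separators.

s1 (pos 1,3,5,7,9,11,13,15): 1⊕1⊕1⊕0⊕1⊕0⊕1⊕1 = 0
s2 (pos 2,3,6,7,10,11,14,15): 0⊕1⊕1⊕0⊕1⊕0⊕0⊕1 = 0
s4 (pos 4,5,6,7,12,13,14,15): 0⊕1⊕1⊕0⊕0⊕1⊕0⊕1 = 0
s8 (pos 8,9,10,11,12,13,14,15): 1⊕1⊕1⊕0⊕0⊕1⊕0⊕1 = 1
Syndrome s8…s1 = 1000 → error at position 8.
Flip position 8: 101011011100101 → 101011001100101
Read data bits from positions 3,5,6,7,9,10,11,12,13,14,15: 11101100101

11101100101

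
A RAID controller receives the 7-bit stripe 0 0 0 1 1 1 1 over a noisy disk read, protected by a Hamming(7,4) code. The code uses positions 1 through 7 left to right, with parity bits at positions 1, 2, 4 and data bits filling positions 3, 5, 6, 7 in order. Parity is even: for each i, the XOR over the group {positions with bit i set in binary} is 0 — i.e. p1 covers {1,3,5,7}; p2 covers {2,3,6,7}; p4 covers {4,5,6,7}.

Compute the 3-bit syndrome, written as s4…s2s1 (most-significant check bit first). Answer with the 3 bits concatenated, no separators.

000

s1 (pos 1,3,5,7): 0⊕0⊕1⊕1 = 0
s2 (pos 2,3,6,7): 0⊕0⊕1⊕1 = 0
s4 (pos 4,5,6,7): 1⊕1⊕1⊕1 = 0
Syndrome s4…s1 = 000 → no error.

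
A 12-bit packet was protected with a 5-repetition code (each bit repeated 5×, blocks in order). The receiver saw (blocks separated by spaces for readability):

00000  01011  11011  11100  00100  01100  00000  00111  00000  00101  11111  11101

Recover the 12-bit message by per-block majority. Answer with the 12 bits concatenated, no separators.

Block 1 (00000): 0 ones → 0
Block 2 (01011): 3 ones → 1
Block 3 (11011): 4 ones → 1
Block 4 (11100): 3 ones → 1
Block 5 (00100): 1 one → 0
Block 6 (01100): 2 ones → 0
Block 7 (00000): 0 ones → 0
Block 8 (00111): 3 ones → 1
Block 9 (00000): 0 ones → 0
Block 10 (00101): 2 ones → 0
Block 11 (11111): 5 ones → 1
Block 12 (11101): 4 ones → 1

011100010011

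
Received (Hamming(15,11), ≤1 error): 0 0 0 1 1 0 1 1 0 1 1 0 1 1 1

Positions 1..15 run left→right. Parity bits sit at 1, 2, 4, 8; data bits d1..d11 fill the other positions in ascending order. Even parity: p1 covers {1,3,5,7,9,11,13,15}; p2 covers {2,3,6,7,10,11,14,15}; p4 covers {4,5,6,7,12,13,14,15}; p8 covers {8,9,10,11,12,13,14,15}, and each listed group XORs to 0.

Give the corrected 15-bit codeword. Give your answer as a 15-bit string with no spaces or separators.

s1 (pos 1,3,5,7,9,11,13,15): 0⊕0⊕1⊕1⊕0⊕1⊕1⊕1 = 1
s2 (pos 2,3,6,7,10,11,14,15): 0⊕0⊕0⊕1⊕1⊕1⊕1⊕1 = 1
s4 (pos 4,5,6,7,12,13,14,15): 1⊕1⊕0⊕1⊕0⊕1⊕1⊕1 = 0
s8 (pos 8,9,10,11,12,13,14,15): 1⊕0⊕1⊕1⊕0⊕1⊕1⊕1 = 0
Syndrome s8…s1 = 0011 → error at position 3.
Flip position 3: 000110110110111 → 001110110110111

001110110110111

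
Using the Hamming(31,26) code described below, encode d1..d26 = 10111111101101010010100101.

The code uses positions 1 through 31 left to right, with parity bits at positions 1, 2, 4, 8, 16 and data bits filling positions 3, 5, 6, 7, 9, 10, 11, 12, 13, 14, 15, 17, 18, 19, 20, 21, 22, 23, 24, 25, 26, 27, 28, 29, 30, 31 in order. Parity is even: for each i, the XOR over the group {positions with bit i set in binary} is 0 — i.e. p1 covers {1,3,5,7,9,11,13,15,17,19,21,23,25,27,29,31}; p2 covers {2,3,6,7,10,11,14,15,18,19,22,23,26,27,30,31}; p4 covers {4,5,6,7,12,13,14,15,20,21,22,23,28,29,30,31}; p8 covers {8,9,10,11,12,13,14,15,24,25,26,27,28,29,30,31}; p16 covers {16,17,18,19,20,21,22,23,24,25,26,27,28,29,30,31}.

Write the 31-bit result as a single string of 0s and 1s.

Place data at non-parity positions: p1 p2 1 p4 0 1 1 p8 1 1 1 1 1 0 1 p16 1 0 1 0 1 0 0 1 0 1 0 0 1 0 1
p1 (pos 1,3,5,7,9,11,13,15,17,19,21,23,25,27,29,31): XOR of data positions = 1⊕0⊕1⊕1⊕1⊕1⊕1⊕1⊕1⊕1⊕0⊕0⊕0⊕1⊕1 = 1
p2 (pos 2,3,6,7,10,11,14,15,18,19,22,23,26,27,30,31): XOR of data positions = 1⊕1⊕1⊕1⊕1⊕0⊕1⊕0⊕1⊕0⊕0⊕1⊕0⊕0⊕1 = 1
p4 (pos 4,5,6,7,12,13,14,15,20,21,22,23,28,29,30,31): XOR of data positions = 0⊕1⊕1⊕1⊕1⊕0⊕1⊕0⊕1⊕0⊕0⊕0⊕1⊕0⊕1 = 0
p8 (pos 8,9,10,11,12,13,14,15,24,25,26,27,28,29,30,31): XOR of data positions = 1⊕1⊕1⊕1⊕1⊕0⊕1⊕1⊕0⊕1⊕0⊕0⊕1⊕0⊕1 = 0
p16 (pos 16,17,18,19,20,21,22,23,24,25,26,27,28,29,30,31): XOR of data positions = 1⊕0⊕1⊕0⊕1⊕0⊕0⊕1⊕0⊕1⊕0⊕0⊕1⊕0⊕1 = 1
Codeword: 1110011011111011101010010100101

1110011011111011101010010100101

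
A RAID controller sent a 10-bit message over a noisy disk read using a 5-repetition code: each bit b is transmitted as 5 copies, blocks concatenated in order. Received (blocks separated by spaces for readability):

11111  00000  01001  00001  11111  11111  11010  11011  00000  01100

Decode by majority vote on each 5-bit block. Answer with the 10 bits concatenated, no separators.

Block 1 (11111): 5 ones → 1
Block 2 (00000): 0 ones → 0
Block 3 (01001): 2 ones → 0
Block 4 (00001): 1 one → 0
Block 5 (11111): 5 ones → 1
Block 6 (11111): 5 ones → 1
Block 7 (11010): 3 ones → 1
Block 8 (11011): 4 ones → 1
Block 9 (00000): 0 ones → 0
Block 10 (01100): 2 ones → 0

1000111100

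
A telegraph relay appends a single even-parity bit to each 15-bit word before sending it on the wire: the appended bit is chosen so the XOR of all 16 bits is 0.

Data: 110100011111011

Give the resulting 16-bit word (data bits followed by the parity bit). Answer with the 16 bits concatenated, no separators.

1101000111110110

XOR of the 15 data bits: 1⊕1⊕0⊕1⊕0⊕0⊕0⊕1⊕1⊕1⊕1⊕1⊕0⊕1⊕1 = 0
Parity bit = 0 (so all 16 bits XOR to 0).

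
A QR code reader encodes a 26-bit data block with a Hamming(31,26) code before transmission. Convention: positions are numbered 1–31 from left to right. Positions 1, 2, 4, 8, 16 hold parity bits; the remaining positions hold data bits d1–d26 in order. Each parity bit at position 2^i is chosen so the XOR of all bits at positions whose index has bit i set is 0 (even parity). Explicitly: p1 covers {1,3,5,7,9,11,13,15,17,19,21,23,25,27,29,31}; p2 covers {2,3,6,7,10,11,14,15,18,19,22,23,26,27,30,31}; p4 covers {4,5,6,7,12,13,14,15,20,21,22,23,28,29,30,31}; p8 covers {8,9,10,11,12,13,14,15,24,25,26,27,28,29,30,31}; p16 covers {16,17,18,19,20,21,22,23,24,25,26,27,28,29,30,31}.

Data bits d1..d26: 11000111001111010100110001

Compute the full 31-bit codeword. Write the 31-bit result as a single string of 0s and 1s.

Place data at non-parity positions: p1 p2 1 p4 1 0 0 p8 0 1 1 1 0 0 1 p16 1 1 1 0 1 0 1 0 0 1 1 0 0 0 1
p1 (pos 1,3,5,7,9,11,13,15,17,19,21,23,25,27,29,31): XOR of data positions = 1⊕1⊕0⊕0⊕1⊕0⊕1⊕1⊕1⊕1⊕1⊕0⊕1⊕0⊕1 = 0
p2 (pos 2,3,6,7,10,11,14,15,18,19,22,23,26,27,30,31): XOR of data positions = 1⊕0⊕0⊕1⊕1⊕0⊕1⊕1⊕1⊕0⊕1⊕1⊕1⊕0⊕1 = 0
p4 (pos 4,5,6,7,12,13,14,15,20,21,22,23,28,29,30,31): XOR of data positions = 1⊕0⊕0⊕1⊕0⊕0⊕1⊕0⊕1⊕0⊕1⊕0⊕0⊕0⊕1 = 0
p8 (pos 8,9,10,11,12,13,14,15,24,25,26,27,28,29,30,31): XOR of data positions = 0⊕1⊕1⊕1⊕0⊕0⊕1⊕0⊕0⊕1⊕1⊕0⊕0⊕0⊕1 = 1
p16 (pos 16,17,18,19,20,21,22,23,24,25,26,27,28,29,30,31): XOR of data positions = 1⊕1⊕1⊕0⊕1⊕0⊕1⊕0⊕0⊕1⊕1⊕0⊕0⊕0⊕1 = 0
Codeword: 0010100101110010111010100110001

0010100101110010111010100110001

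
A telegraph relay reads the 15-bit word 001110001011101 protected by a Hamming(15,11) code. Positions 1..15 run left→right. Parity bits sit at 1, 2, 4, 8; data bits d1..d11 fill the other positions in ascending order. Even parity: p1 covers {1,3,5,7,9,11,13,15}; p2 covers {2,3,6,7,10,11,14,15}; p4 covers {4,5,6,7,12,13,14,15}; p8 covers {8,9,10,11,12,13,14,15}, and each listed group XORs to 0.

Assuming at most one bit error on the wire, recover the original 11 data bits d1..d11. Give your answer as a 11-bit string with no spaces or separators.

s1 (pos 1,3,5,7,9,11,13,15): 0⊕1⊕1⊕0⊕1⊕1⊕1⊕1 = 0
s2 (pos 2,3,6,7,10,11,14,15): 0⊕1⊕0⊕0⊕0⊕1⊕0⊕1 = 1
s4 (pos 4,5,6,7,12,13,14,15): 1⊕1⊕0⊕0⊕1⊕1⊕0⊕1 = 1
s8 (pos 8,9,10,11,12,13,14,15): 0⊕1⊕0⊕1⊕1⊕1⊕0⊕1 = 1
Syndrome s8…s1 = 1110 → error at position 14.
Flip position 14: 001110001011101 → 001110001011111
Read data bits from positions 3,5,6,7,9,10,11,12,13,14,15: 11001011111

11001011111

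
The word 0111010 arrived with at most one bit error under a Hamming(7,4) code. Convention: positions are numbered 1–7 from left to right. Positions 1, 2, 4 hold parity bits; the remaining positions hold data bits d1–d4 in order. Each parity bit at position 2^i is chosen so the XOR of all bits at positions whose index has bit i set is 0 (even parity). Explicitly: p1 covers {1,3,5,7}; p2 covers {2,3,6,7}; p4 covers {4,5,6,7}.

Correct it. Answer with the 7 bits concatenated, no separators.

s1 (pos 1,3,5,7): 0⊕1⊕0⊕0 = 1
s2 (pos 2,3,6,7): 1⊕1⊕1⊕0 = 1
s4 (pos 4,5,6,7): 1⊕0⊕1⊕0 = 0
Syndrome s4…s1 = 011 → error at position 3.
Flip position 3: 0111010 → 0101010

0101010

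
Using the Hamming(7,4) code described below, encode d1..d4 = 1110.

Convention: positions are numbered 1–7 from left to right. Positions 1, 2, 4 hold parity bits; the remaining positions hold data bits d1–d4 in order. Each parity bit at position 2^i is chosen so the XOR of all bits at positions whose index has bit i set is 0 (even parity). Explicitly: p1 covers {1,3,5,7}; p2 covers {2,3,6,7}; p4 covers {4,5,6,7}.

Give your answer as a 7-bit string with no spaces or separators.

Place data at non-parity positions: p1 p2 1 p4 1 1 0
p1 (pos 1,3,5,7): XOR of data positions = 1⊕1⊕0 = 0
p2 (pos 2,3,6,7): XOR of data positions = 1⊕1⊕0 = 0
p4 (pos 4,5,6,7): XOR of data positions = 1⊕1⊕0 = 0
Codeword: 0010110

0010110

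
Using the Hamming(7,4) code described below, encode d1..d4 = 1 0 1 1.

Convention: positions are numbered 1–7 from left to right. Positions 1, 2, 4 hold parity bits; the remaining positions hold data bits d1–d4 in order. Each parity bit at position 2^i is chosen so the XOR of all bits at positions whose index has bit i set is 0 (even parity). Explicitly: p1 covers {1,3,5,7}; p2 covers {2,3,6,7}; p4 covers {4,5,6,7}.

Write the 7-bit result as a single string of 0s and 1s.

0110011

Place data at non-parity positions: p1 p2 1 p4 0 1 1
p1 (pos 1,3,5,7): XOR of data positions = 1⊕0⊕1 = 0
p2 (pos 2,3,6,7): XOR of data positions = 1⊕1⊕1 = 1
p4 (pos 4,5,6,7): XOR of data positions = 0⊕1⊕1 = 0
Codeword: 0110011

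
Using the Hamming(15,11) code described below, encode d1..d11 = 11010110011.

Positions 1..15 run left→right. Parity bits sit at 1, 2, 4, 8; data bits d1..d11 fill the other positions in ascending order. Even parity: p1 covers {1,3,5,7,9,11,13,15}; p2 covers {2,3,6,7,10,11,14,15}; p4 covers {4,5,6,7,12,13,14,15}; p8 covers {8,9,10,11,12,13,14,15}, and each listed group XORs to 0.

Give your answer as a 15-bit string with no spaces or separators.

Place data at non-parity positions: p1 p2 1 p4 1 0 1 p8 0 1 1 0 0 1 1
p1 (pos 1,3,5,7,9,11,13,15): XOR of data positions = 1⊕1⊕1⊕0⊕1⊕0⊕1 = 1
p2 (pos 2,3,6,7,10,11,14,15): XOR of data positions = 1⊕0⊕1⊕1⊕1⊕1⊕1 = 0
p4 (pos 4,5,6,7,12,13,14,15): XOR of data positions = 1⊕0⊕1⊕0⊕0⊕1⊕1 = 0
p8 (pos 8,9,10,11,12,13,14,15): XOR of data positions = 0⊕1⊕1⊕0⊕0⊕1⊕1 = 0
Codeword: 101010100110011

101010100110011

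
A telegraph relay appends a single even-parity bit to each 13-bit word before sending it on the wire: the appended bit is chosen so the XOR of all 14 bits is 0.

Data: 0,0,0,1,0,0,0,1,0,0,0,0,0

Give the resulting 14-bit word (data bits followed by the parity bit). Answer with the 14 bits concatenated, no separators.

XOR of the 13 data bits: 0⊕0⊕0⊕1⊕0⊕0⊕0⊕1⊕0⊕0⊕0⊕0⊕0 = 0
Parity bit = 0 (so all 14 bits XOR to 0).

00010001000000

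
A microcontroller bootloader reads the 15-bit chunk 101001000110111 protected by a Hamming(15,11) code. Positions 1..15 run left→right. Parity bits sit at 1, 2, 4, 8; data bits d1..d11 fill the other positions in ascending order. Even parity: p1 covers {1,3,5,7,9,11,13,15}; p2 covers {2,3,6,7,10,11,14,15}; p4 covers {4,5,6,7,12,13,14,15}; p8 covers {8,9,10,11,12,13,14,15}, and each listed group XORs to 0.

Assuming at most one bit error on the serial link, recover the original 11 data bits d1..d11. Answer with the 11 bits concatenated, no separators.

10101110111

s1 (pos 1,3,5,7,9,11,13,15): 1⊕1⊕0⊕0⊕0⊕1⊕1⊕1 = 1
s2 (pos 2,3,6,7,10,11,14,15): 0⊕1⊕1⊕0⊕1⊕1⊕1⊕1 = 0
s4 (pos 4,5,6,7,12,13,14,15): 0⊕0⊕1⊕0⊕0⊕1⊕1⊕1 = 0
s8 (pos 8,9,10,11,12,13,14,15): 0⊕0⊕1⊕1⊕0⊕1⊕1⊕1 = 1
Syndrome s8…s1 = 1001 → error at position 9.
Flip position 9: 101001000110111 → 101001001110111
Read data bits from positions 3,5,6,7,9,10,11,12,13,14,15: 10101110111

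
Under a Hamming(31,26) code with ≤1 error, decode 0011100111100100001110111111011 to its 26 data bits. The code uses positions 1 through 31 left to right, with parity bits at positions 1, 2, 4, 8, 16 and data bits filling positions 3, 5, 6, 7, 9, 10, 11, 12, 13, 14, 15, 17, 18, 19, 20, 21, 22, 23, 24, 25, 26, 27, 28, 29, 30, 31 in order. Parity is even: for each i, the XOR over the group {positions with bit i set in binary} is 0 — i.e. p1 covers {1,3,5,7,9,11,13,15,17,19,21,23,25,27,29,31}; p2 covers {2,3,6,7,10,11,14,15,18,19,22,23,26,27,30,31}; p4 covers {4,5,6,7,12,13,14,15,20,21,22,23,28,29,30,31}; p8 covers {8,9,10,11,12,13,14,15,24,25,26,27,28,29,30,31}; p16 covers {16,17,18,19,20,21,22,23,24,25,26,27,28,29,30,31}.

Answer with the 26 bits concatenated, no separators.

11001110010001010111111011

s1 (pos 1,3,5,7,9,11,13,15,17,19,21,23,25,27,29,31): 0⊕1⊕1⊕0⊕1⊕1⊕0⊕0⊕0⊕1⊕1⊕1⊕1⊕1⊕0⊕1 = 0
s2 (pos 2,3,6,7,10,11,14,15,18,19,22,23,26,27,30,31): 0⊕1⊕0⊕0⊕1⊕1⊕1⊕0⊕0⊕1⊕0⊕1⊕1⊕1⊕1⊕1 = 0
s4 (pos 4,5,6,7,12,13,14,15,20,21,22,23,28,29,30,31): 1⊕1⊕0⊕0⊕0⊕0⊕1⊕0⊕1⊕1⊕0⊕1⊕1⊕0⊕1⊕1 = 1
s8 (pos 8,9,10,11,12,13,14,15,24,25,26,27,28,29,30,31): 1⊕1⊕1⊕1⊕0⊕0⊕1⊕0⊕1⊕1⊕1⊕1⊕1⊕0⊕1⊕1 = 0
s16 (pos 16,17,18,19,20,21,22,23,24,25,26,27,28,29,30,31): 0⊕0⊕0⊕1⊕1⊕1⊕0⊕1⊕1⊕1⊕1⊕1⊕1⊕0⊕1⊕1 = 1
Syndrome s16…s1 = 10100 → error at position 20.
Flip position 20: 0011100111100100001110111111011 → 0011100111100100001010111111011
Read data bits from positions 3,5,6,7,9,10,11,12,13,14,15,17,18,19,20,21,22,23,24,25,26,27,28,29,30,31: 11001110010001010111111011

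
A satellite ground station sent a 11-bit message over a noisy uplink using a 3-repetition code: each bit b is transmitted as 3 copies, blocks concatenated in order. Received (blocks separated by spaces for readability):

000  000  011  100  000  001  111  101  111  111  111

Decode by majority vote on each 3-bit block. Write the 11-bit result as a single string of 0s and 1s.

Block 1 (000): 0 ones → 0
Block 2 (000): 0 ones → 0
Block 3 (011): 2 ones → 1
Block 4 (100): 1 one → 0
Block 5 (000): 0 ones → 0
Block 6 (001): 1 one → 0
Block 7 (111): 3 ones → 1
Block 8 (101): 2 ones → 1
Block 9 (111): 3 ones → 1
Block 10 (111): 3 ones → 1
Block 11 (111): 3 ones → 1

00100011111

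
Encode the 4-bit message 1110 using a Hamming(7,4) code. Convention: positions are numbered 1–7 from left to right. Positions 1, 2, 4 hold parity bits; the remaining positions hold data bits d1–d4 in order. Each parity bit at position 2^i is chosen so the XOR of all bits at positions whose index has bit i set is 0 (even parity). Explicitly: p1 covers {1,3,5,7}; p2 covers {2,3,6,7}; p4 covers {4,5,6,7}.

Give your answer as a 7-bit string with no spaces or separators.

0010110

Place data at non-parity positions: p1 p2 1 p4 1 1 0
p1 (pos 1,3,5,7): XOR of data positions = 1⊕1⊕0 = 0
p2 (pos 2,3,6,7): XOR of data positions = 1⊕1⊕0 = 0
p4 (pos 4,5,6,7): XOR of data positions = 1⊕1⊕0 = 0
Codeword: 0010110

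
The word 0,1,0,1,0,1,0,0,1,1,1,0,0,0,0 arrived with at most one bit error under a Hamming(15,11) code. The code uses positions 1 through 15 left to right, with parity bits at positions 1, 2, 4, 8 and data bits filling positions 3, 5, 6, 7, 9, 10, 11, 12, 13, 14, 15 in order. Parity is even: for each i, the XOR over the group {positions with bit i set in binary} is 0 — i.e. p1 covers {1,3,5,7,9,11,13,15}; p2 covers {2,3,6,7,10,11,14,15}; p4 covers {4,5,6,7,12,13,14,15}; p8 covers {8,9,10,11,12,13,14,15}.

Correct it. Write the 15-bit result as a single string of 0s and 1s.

s1 (pos 1,3,5,7,9,11,13,15): 0⊕0⊕0⊕0⊕1⊕1⊕0⊕0 = 0
s2 (pos 2,3,6,7,10,11,14,15): 1⊕0⊕1⊕0⊕1⊕1⊕0⊕0 = 0
s4 (pos 4,5,6,7,12,13,14,15): 1⊕0⊕1⊕0⊕0⊕0⊕0⊕0 = 0
s8 (pos 8,9,10,11,12,13,14,15): 0⊕1⊕1⊕1⊕0⊕0⊕0⊕0 = 1
Syndrome s8…s1 = 1000 → error at position 8.
Flip position 8: 010101001110000 → 010101011110000

010101011110000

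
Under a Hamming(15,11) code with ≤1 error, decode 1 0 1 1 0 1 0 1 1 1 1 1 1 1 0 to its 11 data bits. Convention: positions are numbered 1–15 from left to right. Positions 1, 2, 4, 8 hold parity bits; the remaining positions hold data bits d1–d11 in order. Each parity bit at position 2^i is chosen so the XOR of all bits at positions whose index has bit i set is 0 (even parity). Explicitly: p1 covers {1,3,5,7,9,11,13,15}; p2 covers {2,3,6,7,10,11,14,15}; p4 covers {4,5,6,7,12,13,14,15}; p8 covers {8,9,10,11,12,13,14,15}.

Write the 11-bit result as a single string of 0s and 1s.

10101111111

s1 (pos 1,3,5,7,9,11,13,15): 1⊕1⊕0⊕0⊕1⊕1⊕1⊕0 = 1
s2 (pos 2,3,6,7,10,11,14,15): 0⊕1⊕1⊕0⊕1⊕1⊕1⊕0 = 1
s4 (pos 4,5,6,7,12,13,14,15): 1⊕0⊕1⊕0⊕1⊕1⊕1⊕0 = 1
s8 (pos 8,9,10,11,12,13,14,15): 1⊕1⊕1⊕1⊕1⊕1⊕1⊕0 = 1
Syndrome s8…s1 = 1111 → error at position 15.
Flip position 15: 101101011111110 → 101101011111111
Read data bits from positions 3,5,6,7,9,10,11,12,13,14,15: 10101111111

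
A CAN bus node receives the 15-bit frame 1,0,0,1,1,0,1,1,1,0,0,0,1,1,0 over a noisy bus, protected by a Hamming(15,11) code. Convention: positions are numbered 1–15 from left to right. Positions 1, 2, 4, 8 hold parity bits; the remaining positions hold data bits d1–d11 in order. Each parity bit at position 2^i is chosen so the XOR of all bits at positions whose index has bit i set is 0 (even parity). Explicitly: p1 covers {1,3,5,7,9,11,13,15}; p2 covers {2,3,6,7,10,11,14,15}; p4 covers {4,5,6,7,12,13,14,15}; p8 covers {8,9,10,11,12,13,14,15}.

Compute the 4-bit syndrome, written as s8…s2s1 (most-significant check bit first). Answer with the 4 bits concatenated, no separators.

0101

s1 (pos 1,3,5,7,9,11,13,15): 1⊕0⊕1⊕1⊕1⊕0⊕1⊕0 = 1
s2 (pos 2,3,6,7,10,11,14,15): 0⊕0⊕0⊕1⊕0⊕0⊕1⊕0 = 0
s4 (pos 4,5,6,7,12,13,14,15): 1⊕1⊕0⊕1⊕0⊕1⊕1⊕0 = 1
s8 (pos 8,9,10,11,12,13,14,15): 1⊕1⊕0⊕0⊕0⊕1⊕1⊕0 = 0
Syndrome s8…s1 = 0101 → error at position 5.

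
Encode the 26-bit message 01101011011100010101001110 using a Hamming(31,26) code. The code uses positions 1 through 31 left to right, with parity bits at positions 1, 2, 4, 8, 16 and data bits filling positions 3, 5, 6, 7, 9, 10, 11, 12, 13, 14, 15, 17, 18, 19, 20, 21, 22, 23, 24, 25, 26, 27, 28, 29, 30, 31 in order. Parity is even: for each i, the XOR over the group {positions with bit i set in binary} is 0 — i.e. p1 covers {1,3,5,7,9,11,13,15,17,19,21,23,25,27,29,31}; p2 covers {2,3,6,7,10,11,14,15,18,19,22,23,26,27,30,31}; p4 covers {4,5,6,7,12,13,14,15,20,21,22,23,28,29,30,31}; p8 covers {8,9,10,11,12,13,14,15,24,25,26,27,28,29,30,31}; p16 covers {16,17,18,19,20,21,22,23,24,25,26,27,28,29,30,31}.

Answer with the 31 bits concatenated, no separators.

1000110110110111100010101001110

Place data at non-parity positions: p1 p2 0 p4 1 1 0 p8 1 0 1 1 0 1 1 p16 1 0 0 0 1 0 1 0 1 0 0 1 1 1 0
p1 (pos 1,3,5,7,9,11,13,15,17,19,21,23,25,27,29,31): XOR of data positions = 0⊕1⊕0⊕1⊕1⊕0⊕1⊕1⊕0⊕1⊕1⊕1⊕0⊕1⊕0 = 1
p2 (pos 2,3,6,7,10,11,14,15,18,19,22,23,26,27,30,31): XOR of data positions = 0⊕1⊕0⊕0⊕1⊕1⊕1⊕0⊕0⊕0⊕1⊕0⊕0⊕1⊕0 = 0
p4 (pos 4,5,6,7,12,13,14,15,20,21,22,23,28,29,30,31): XOR of data positions = 1⊕1⊕0⊕1⊕0⊕1⊕1⊕0⊕1⊕0⊕1⊕1⊕1⊕1⊕0 = 0
p8 (pos 8,9,10,11,12,13,14,15,24,25,26,27,28,29,30,31): XOR of data positions = 1⊕0⊕1⊕1⊕0⊕1⊕1⊕0⊕1⊕0⊕0⊕1⊕1⊕1⊕0 = 1
p16 (pos 16,17,18,19,20,21,22,23,24,25,26,27,28,29,30,31): XOR of data positions = 1⊕0⊕0⊕0⊕1⊕0⊕1⊕0⊕1⊕0⊕0⊕1⊕1⊕1⊕0 = 1
Codeword: 1000110110110111100010101001110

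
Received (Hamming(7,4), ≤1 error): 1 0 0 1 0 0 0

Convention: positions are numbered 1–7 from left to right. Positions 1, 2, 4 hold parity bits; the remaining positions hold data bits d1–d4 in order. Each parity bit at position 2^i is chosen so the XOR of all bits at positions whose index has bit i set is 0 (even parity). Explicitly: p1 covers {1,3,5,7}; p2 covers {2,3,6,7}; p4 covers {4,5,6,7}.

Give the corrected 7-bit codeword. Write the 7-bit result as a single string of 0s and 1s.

s1 (pos 1,3,5,7): 1⊕0⊕0⊕0 = 1
s2 (pos 2,3,6,7): 0⊕0⊕0⊕0 = 0
s4 (pos 4,5,6,7): 1⊕0⊕0⊕0 = 1
Syndrome s4…s1 = 101 → error at position 5.
Flip position 5: 1001000 → 1001100

1001100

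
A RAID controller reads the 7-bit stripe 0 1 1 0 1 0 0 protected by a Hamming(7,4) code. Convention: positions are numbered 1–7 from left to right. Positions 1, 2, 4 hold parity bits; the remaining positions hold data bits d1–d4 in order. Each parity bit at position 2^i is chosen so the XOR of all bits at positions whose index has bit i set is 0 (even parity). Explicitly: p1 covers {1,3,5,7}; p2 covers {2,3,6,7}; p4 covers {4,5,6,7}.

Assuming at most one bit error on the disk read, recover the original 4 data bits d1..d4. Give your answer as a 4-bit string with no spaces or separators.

1100

s1 (pos 1,3,5,7): 0⊕1⊕1⊕0 = 0
s2 (pos 2,3,6,7): 1⊕1⊕0⊕0 = 0
s4 (pos 4,5,6,7): 0⊕1⊕0⊕0 = 1
Syndrome s4…s1 = 100 → error at position 4.
Flip position 4: 0110100 → 0111100
Read data bits from positions 3,5,6,7: 1100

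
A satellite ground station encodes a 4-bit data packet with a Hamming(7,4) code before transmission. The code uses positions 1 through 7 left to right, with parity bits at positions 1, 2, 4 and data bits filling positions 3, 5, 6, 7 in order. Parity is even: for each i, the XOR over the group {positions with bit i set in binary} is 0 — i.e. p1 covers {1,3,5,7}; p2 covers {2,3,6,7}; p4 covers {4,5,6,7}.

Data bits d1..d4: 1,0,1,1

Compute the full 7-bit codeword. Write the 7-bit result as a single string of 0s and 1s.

0110011

Place data at non-parity positions: p1 p2 1 p4 0 1 1
p1 (pos 1,3,5,7): XOR of data positions = 1⊕0⊕1 = 0
p2 (pos 2,3,6,7): XOR of data positions = 1⊕1⊕1 = 1
p4 (pos 4,5,6,7): XOR of data positions = 0⊕1⊕1 = 0
Codeword: 0110011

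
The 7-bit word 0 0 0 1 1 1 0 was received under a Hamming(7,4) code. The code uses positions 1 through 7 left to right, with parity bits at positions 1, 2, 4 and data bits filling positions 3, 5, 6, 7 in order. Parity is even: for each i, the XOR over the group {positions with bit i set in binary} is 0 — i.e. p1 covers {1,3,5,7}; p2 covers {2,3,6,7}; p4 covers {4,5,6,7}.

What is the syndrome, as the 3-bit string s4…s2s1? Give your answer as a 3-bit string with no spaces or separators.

111

s1 (pos 1,3,5,7): 0⊕0⊕1⊕0 = 1
s2 (pos 2,3,6,7): 0⊕0⊕1⊕0 = 1
s4 (pos 4,5,6,7): 1⊕1⊕1⊕0 = 1
Syndrome s4…s1 = 111 → error at position 7.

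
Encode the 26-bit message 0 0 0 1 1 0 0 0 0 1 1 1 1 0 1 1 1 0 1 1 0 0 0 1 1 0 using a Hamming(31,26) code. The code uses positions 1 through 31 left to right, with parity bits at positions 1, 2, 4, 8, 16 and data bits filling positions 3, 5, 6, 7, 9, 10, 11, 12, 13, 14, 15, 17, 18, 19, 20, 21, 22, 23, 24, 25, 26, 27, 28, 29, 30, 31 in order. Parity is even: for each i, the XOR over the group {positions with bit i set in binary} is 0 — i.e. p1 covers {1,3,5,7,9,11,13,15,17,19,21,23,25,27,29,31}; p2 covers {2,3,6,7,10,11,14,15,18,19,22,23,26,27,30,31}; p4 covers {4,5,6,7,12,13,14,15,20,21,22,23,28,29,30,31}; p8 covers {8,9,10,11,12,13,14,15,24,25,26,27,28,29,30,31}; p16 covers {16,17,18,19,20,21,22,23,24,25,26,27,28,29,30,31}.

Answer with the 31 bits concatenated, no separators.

Place data at non-parity positions: p1 p2 0 p4 0 0 1 p8 1 0 0 0 0 1 1 p16 1 1 0 1 1 1 0 1 1 0 0 0 1 1 0
p1 (pos 1,3,5,7,9,11,13,15,17,19,21,23,25,27,29,31): XOR of data positions = 0⊕0⊕1⊕1⊕0⊕0⊕1⊕1⊕0⊕1⊕0⊕1⊕0⊕1⊕0 = 1
p2 (pos 2,3,6,7,10,11,14,15,18,19,22,23,26,27,30,31): XOR of data positions = 0⊕0⊕1⊕0⊕0⊕1⊕1⊕1⊕0⊕1⊕0⊕0⊕0⊕1⊕0 = 0
p4 (pos 4,5,6,7,12,13,14,15,20,21,22,23,28,29,30,31): XOR of data positions = 0⊕0⊕1⊕0⊕0⊕1⊕1⊕1⊕1⊕1⊕0⊕0⊕1⊕1⊕0 = 0
p8 (pos 8,9,10,11,12,13,14,15,24,25,26,27,28,29,30,31): XOR of data positions = 1⊕0⊕0⊕0⊕0⊕1⊕1⊕1⊕1⊕0⊕0⊕0⊕1⊕1⊕0 = 1
p16 (pos 16,17,18,19,20,21,22,23,24,25,26,27,28,29,30,31): XOR of data positions = 1⊕1⊕0⊕1⊕1⊕1⊕0⊕1⊕1⊕0⊕0⊕0⊕1⊕1⊕0 = 1
Codeword: 1000001110000111110111011000110

1000001110000111110111011000110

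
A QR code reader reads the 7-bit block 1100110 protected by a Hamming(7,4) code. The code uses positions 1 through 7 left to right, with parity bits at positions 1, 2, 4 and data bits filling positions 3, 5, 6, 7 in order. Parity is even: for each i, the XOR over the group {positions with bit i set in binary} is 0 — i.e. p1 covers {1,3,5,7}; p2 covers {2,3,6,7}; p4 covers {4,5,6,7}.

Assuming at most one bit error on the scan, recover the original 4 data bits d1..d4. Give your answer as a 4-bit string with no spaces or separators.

0110

s1 (pos 1,3,5,7): 1⊕0⊕1⊕0 = 0
s2 (pos 2,3,6,7): 1⊕0⊕1⊕0 = 0
s4 (pos 4,5,6,7): 0⊕1⊕1⊕0 = 0
Syndrome s4…s1 = 000 → no error.
Read data bits from positions 3,5,6,7: 0110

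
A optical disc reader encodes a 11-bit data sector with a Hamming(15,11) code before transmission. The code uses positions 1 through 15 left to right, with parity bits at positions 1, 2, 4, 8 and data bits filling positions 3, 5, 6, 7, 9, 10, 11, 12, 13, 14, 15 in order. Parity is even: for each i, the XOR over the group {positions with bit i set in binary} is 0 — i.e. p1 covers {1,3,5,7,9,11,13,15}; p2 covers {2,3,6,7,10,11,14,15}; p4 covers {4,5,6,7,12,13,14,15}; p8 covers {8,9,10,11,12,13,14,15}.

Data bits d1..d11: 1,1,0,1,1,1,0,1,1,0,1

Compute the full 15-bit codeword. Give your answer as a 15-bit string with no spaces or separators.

Place data at non-parity positions: p1 p2 1 p4 1 0 1 p8 1 1 0 1 1 0 1
p1 (pos 1,3,5,7,9,11,13,15): XOR of data positions = 1⊕1⊕1⊕1⊕0⊕1⊕1 = 0
p2 (pos 2,3,6,7,10,11,14,15): XOR of data positions = 1⊕0⊕1⊕1⊕0⊕0⊕1 = 0
p4 (pos 4,5,6,7,12,13,14,15): XOR of data positions = 1⊕0⊕1⊕1⊕1⊕0⊕1 = 1
p8 (pos 8,9,10,11,12,13,14,15): XOR of data positions = 1⊕1⊕0⊕1⊕1⊕0⊕1 = 1
Codeword: 001110111101101

001110111101101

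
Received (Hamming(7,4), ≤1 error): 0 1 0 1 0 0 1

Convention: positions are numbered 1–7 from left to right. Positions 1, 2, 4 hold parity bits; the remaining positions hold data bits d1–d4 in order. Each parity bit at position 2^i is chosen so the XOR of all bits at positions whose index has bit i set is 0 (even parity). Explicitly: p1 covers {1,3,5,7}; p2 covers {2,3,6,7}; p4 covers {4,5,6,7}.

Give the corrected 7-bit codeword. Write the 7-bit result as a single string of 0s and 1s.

s1 (pos 1,3,5,7): 0⊕0⊕0⊕1 = 1
s2 (pos 2,3,6,7): 1⊕0⊕0⊕1 = 0
s4 (pos 4,5,6,7): 1⊕0⊕0⊕1 = 0
Syndrome s4…s1 = 001 → error at position 1.
Flip position 1: 0101001 → 1101001

1101001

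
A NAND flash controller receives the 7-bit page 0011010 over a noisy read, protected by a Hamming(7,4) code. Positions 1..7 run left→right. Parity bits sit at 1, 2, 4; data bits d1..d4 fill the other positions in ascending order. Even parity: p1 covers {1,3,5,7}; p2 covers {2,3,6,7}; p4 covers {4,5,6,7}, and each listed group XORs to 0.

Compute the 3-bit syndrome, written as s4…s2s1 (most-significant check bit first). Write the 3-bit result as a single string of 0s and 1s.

s1 (pos 1,3,5,7): 0⊕1⊕0⊕0 = 1
s2 (pos 2,3,6,7): 0⊕1⊕1⊕0 = 0
s4 (pos 4,5,6,7): 1⊕0⊕1⊕0 = 0
Syndrome s4…s1 = 001 → error at position 1.

001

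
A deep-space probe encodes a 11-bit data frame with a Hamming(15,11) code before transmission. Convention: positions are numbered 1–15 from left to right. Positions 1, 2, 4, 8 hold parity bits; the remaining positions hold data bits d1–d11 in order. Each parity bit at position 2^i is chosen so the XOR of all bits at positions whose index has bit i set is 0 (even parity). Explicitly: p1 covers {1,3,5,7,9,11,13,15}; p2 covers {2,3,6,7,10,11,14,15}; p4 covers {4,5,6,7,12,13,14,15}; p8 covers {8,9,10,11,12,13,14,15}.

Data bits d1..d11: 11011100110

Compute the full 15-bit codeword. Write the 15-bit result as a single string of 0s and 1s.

Place data at non-parity positions: p1 p2 1 p4 1 0 1 p8 1 1 0 0 1 1 0
p1 (pos 1,3,5,7,9,11,13,15): XOR of data positions = 1⊕1⊕1⊕1⊕0⊕1⊕0 = 1
p2 (pos 2,3,6,7,10,11,14,15): XOR of data positions = 1⊕0⊕1⊕1⊕0⊕1⊕0 = 0
p4 (pos 4,5,6,7,12,13,14,15): XOR of data positions = 1⊕0⊕1⊕0⊕1⊕1⊕0 = 0
p8 (pos 8,9,10,11,12,13,14,15): XOR of data positions = 1⊕1⊕0⊕0⊕1⊕1⊕0 = 0
Codeword: 101010101100110

101010101100110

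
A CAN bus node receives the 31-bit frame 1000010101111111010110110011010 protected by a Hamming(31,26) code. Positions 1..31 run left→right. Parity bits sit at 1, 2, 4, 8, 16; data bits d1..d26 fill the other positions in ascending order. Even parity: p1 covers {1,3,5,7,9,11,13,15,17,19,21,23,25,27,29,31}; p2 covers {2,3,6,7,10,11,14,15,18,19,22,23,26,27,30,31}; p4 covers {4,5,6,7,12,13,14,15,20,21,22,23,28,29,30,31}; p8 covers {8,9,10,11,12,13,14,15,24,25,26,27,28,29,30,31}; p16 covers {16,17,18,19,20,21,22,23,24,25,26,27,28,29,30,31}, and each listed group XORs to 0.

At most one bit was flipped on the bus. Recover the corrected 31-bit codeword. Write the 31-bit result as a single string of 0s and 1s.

1000010101111111010110110001010

s1 (pos 1,3,5,7,9,11,13,15,17,19,21,23,25,27,29,31): 1⊕0⊕0⊕0⊕0⊕1⊕1⊕1⊕0⊕0⊕1⊕1⊕0⊕1⊕0⊕0 = 1
s2 (pos 2,3,6,7,10,11,14,15,18,19,22,23,26,27,30,31): 0⊕0⊕1⊕0⊕1⊕1⊕1⊕1⊕1⊕0⊕0⊕1⊕0⊕1⊕1⊕0 = 1
s4 (pos 4,5,6,7,12,13,14,15,20,21,22,23,28,29,30,31): 0⊕0⊕1⊕0⊕1⊕1⊕1⊕1⊕1⊕1⊕0⊕1⊕1⊕0⊕1⊕0 = 0
s8 (pos 8,9,10,11,12,13,14,15,24,25,26,27,28,29,30,31): 1⊕0⊕1⊕1⊕1⊕1⊕1⊕1⊕1⊕0⊕0⊕1⊕1⊕0⊕1⊕0 = 1
s16 (pos 16,17,18,19,20,21,22,23,24,25,26,27,28,29,30,31): 1⊕0⊕1⊕0⊕1⊕1⊕0⊕1⊕1⊕0⊕0⊕1⊕1⊕0⊕1⊕0 = 1
Syndrome s16…s1 = 11011 → error at position 27.
Flip position 27: 1000010101111111010110110011010 → 1000010101111111010110110001010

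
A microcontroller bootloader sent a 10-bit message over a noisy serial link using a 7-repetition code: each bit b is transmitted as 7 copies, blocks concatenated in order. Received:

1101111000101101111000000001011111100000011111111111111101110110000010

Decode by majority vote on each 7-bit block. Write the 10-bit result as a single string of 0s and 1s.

1010101110

Block 1 (1101111): 6 ones → 1
Block 2 (0001011): 3 ones → 0
Block 3 (0111100): 4 ones → 1
Block 4 (0000001): 1 one → 0
Block 5 (0111111): 6 ones → 1
Block 6 (0000001): 1 one → 0
Block 7 (1111111): 7 ones → 1
Block 8 (1111111): 7 ones → 1
Block 9 (0111011): 5 ones → 1
Block 10 (0000010): 1 one → 0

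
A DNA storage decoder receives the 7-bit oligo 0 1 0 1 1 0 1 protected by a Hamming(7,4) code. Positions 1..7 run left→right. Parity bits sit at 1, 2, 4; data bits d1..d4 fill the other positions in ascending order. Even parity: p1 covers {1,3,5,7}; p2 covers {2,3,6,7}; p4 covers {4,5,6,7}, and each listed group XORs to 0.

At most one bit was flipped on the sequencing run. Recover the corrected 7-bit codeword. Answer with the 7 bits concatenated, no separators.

s1 (pos 1,3,5,7): 0⊕0⊕1⊕1 = 0
s2 (pos 2,3,6,7): 1⊕0⊕0⊕1 = 0
s4 (pos 4,5,6,7): 1⊕1⊕0⊕1 = 1
Syndrome s4…s1 = 100 → error at position 4.
Flip position 4: 0101101 → 0100101

0100101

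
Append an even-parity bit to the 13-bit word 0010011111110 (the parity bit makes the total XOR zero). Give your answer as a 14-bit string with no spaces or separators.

XOR of the 13 data bits: 0⊕0⊕1⊕0⊕0⊕1⊕1⊕1⊕1⊕1⊕1⊕1⊕0 = 0
Parity bit = 0 (so all 14 bits XOR to 0).

00100111111100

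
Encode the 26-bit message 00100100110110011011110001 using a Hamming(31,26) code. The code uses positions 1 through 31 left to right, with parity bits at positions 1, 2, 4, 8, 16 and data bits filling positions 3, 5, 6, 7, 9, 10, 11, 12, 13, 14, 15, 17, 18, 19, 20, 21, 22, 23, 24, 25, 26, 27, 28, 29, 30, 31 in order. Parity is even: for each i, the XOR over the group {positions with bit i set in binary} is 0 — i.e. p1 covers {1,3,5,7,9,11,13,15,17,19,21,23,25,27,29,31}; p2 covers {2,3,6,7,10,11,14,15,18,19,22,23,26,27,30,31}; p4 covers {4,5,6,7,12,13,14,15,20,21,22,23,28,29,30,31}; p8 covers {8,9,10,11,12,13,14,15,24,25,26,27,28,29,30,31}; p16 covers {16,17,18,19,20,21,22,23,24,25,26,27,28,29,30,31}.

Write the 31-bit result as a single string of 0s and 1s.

0000010001001101110011011110001

Place data at non-parity positions: p1 p2 0 p4 0 1 0 p8 0 1 0 0 1 1 0 p16 1 1 0 0 1 1 0 1 1 1 1 0 0 0 1
p1 (pos 1,3,5,7,9,11,13,15,17,19,21,23,25,27,29,31): XOR of data positions = 0⊕0⊕0⊕0⊕0⊕1⊕0⊕1⊕0⊕1⊕0⊕1⊕1⊕0⊕1 = 0
p2 (pos 2,3,6,7,10,11,14,15,18,19,22,23,26,27,30,31): XOR of data positions = 0⊕1⊕0⊕1⊕0⊕1⊕0⊕1⊕0⊕1⊕0⊕1⊕1⊕0⊕1 = 0
p4 (pos 4,5,6,7,12,13,14,15,20,21,22,23,28,29,30,31): XOR of data positions = 0⊕1⊕0⊕0⊕1⊕1⊕0⊕0⊕1⊕1⊕0⊕0⊕0⊕0⊕1 = 0
p8 (pos 8,9,10,11,12,13,14,15,24,25,26,27,28,29,30,31): XOR of data positions = 0⊕1⊕0⊕0⊕1⊕1⊕0⊕1⊕1⊕1⊕1⊕0⊕0⊕0⊕1 = 0
p16 (pos 16,17,18,19,20,21,22,23,24,25,26,27,28,29,30,31): XOR of data positions = 1⊕1⊕0⊕0⊕1⊕1⊕0⊕1⊕1⊕1⊕1⊕0⊕0⊕0⊕1 = 1
Codeword: 0000010001001101110011011110001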